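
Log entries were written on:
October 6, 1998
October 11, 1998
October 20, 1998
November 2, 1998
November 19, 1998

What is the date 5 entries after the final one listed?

April 13, 1999

The spacing grows by 4 each time: 5, 9, 13, 17 days.
Next gap: 21 days. November 19, 1998 + 21 days = December 10, 1998.
Next gap: 25 days. December 10, 1998 + 25 days = January 4, 1999.
Next gap: 29 days. January 4, 1999 + 29 days = February 2, 1999.
Next gap: 33 days. February 2, 1999 + 33 days = March 7, 1999.
Next gap: 37 days. March 7, 1999 + 37 days = April 13, 1999.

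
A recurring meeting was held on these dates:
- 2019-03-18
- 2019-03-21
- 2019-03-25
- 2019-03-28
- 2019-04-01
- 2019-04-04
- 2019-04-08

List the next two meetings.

Gaps: 3, 4, 3, 4, 3, 4 days — not constant, but cyclic with period 2.
The events fall on every Monday and Thursday.
Next Thursday: 2019-04-11.
Next Monday: 2019-04-15.

2019-04-11, 2019-04-15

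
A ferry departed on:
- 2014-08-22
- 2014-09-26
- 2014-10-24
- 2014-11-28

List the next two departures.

Gaps: 35, 28, 35 days — a mix of 28 and 35. Every date is a Friday.
Each is the 4th Friday of its month.
4th Friday of December 2014: 2014-12-26.
4th Friday of January 2015: 2015-01-23.

2014-12-26, 2015-01-23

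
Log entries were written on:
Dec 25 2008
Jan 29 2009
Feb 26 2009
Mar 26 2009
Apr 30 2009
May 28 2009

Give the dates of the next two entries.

Jun 25 2009, Jul 30 2009

Every date is a Thursday; gaps 35, 28, 28, 35, 28 days.
Each is the last Thursday of its month (at least one falls on the 29th or later, ruling out '4th Thursday').
June 2009 ends with Thursday Jun 25 2009.
Last Thursday of July 2009: Jul 30 2009.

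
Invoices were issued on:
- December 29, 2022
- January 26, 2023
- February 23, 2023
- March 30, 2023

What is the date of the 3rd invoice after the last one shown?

All Thursdays; the gaps (28, 28, 35) vary with month length.
This is the last Thursday of each month.
Last Thursday of April 2023: April 27, 2023.
Last Thursday of May 2023: May 25, 2023.
June 2023 ends with Thursday June 29, 2023.

June 29, 2023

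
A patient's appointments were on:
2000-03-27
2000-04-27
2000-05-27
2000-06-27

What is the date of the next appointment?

The day-of-month is always 27 (31, 30, 31 days between events).
So this recurs on the 27th of each month.
Next: July 2000 → 2000-07-27.

2000-07-27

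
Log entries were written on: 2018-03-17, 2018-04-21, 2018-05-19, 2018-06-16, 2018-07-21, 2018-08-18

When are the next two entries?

These are Saturdays at 28- or 35-day spacing (35, 28, 28, 35, 28).
The pattern: 3rd Saturday of the month.
3rd Saturday of September 2018: 2018-09-15.
October 2018 — 3rd Saturday is 2018-10-20.

2018-09-15, 2018-10-20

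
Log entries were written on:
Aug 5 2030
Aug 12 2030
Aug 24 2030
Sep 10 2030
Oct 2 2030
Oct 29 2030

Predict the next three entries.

Nov 30 2030, Jan 6 2031, Feb 17 2031

Intervals are 7, 12, 17, 22, 27 days — an arithmetic progression with common difference 5.
Next gap: 32 days. Oct 29 2030 + 32 days = Nov 30 2030.
Next gap: 37 days. Nov 30 2030 + 37 days = Jan 6 2031.
Next gap: 42 days. Jan 6 2031 + 42 days = Feb 17 2031.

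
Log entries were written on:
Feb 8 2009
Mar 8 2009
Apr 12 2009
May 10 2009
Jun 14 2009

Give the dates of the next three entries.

All dates are Sundays, 28, 35, 28, 35 days apart.
Specifically, the 2nd Sunday of each month.
2nd Sunday of July 2009: Jul 12 2009.
August 2009 — 2nd Sunday is Aug 9 2009.
September 2009 — 2nd Sunday is Sep 13 2009.

Jul 12 2009, Aug 9 2009, Sep 13 2009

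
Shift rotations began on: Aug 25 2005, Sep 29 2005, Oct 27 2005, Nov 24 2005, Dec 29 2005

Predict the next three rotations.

Jan 26 2006, Feb 23 2006, Mar 30 2006

These are Thursdays with 35, 28, 28, 35-day gaps.
Each is the final Thursday of its month — Sep 29 2005 is past the 28th, so '4th Thursday' doesn't fit.
Last Thursday of January 2006: Jan 26 2006.
Last Thursday of February 2006: Feb 23 2006.
Last Thursday of March 2006: Mar 30 2006.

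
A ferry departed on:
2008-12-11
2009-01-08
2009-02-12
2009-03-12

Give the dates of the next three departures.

These are Thursdays at 28- or 35-day spacing (28, 35, 28).
The pattern: 2nd Thursday of the month.
April 2009 — 2nd Thursday is 2009-04-09.
May 2009 — 2nd Thursday is 2009-05-14.
2nd Thursday of June 2009: 2009-06-11.

2009-04-09, 2009-05-14, 2009-06-11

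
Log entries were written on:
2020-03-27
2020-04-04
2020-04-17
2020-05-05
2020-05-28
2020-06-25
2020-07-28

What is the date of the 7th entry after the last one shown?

2021-08-03

Intervals are 8, 13, 18, 23, 28, 33 days — an arithmetic progression with common difference 5.
Next gap: 38 days. 2020-07-28 + 38 days = 2020-09-04.
Next gap: 43 days. 2020-09-04 + 43 days = 2020-10-17.
Next gap: 48 days. 2020-10-17 + 48 days = 2020-12-04.
Next gap: 53 days. 2020-12-04 + 53 days = 2021-01-26.
Next gap: 58 days. 2021-01-26 + 58 days = 2021-03-25.
Next gap: 63 days. 2021-03-25 + 63 days = 2021-05-27.
Next gap: 68 days. 2021-05-27 + 68 days = 2021-08-03.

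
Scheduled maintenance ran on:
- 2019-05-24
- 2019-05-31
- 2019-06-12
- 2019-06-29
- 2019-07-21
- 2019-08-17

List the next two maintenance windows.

Gaps: 7, 12, 17, 22, 27 days — each gap is 5 larger than the previous one.
Next gap: 32 days. 2019-08-17 + 32 days = 2019-09-18.
Next gap: 37 days. 2019-09-18 + 37 days = 2019-10-25.

2019-09-18, 2019-10-25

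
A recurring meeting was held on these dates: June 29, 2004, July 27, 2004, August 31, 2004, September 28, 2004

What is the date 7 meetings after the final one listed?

April 26, 2005

Every date is a Tuesday; gaps 28, 35, 28 days.
Each is the last Tuesday of its month (at least one falls on the 29th or later, ruling out '4th Tuesday').
October 2004 ends with Tuesday October 26, 2004.
Last Tuesday of November 2004: November 30, 2004.
December 2004 ends with Tuesday December 28, 2004.
January 2005 ends with Tuesday January 25, 2005.
Last Tuesday of February 2005: February 22, 2005.
March 2005 ends with Tuesday March 29, 2005.
April 2005 ends with Tuesday April 26, 2005.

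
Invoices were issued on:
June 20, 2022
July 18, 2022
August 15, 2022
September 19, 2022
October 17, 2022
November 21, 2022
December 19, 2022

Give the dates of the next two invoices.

January 16, 2023; February 20, 2023

All dates are Mondays, 28, 28, 35, 28, 35, 28 days apart.
Specifically, the 3rd Monday of each month.
3rd Monday of January 2023: January 16, 2023.
3rd Monday of February 2023: February 20, 2023.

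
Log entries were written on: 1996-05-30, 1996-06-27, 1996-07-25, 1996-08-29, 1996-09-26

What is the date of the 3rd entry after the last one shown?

These are Thursdays with 28, 28, 35, 28-day gaps.
Each is the final Thursday of its month — 1996-05-30 is past the 28th, so '4th Thursday' doesn't fit.
Last Thursday of October 1996: 1996-10-31.
November 1996 ends with Thursday 1996-11-28.
December 1996 ends with Thursday 1996-12-26.

1996-12-26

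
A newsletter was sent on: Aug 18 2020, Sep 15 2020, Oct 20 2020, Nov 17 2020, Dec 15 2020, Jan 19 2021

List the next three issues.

These are Tuesdays at 28- or 35-day spacing (28, 35, 28, 28, 35).
The pattern: 3rd Tuesday of the month.
3rd Tuesday of February 2021: Feb 16 2021.
March 2021 — 3rd Tuesday is Mar 16 2021.
April 2021 — 3rd Tuesday is Apr 20 2021.

Feb 16 2021, Mar 16 2021, Apr 20 2021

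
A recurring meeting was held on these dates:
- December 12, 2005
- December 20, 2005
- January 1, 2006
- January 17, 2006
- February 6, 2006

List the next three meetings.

March 2, 2006; March 30, 2006; May 1, 2006

Intervals are 8, 12, 16, 20 days — an arithmetic progression with common difference 4.
Next gap: 24 days. February 6, 2006 + 24 days = March 2, 2006.
Next gap: 28 days. March 2, 2006 + 28 days = March 30, 2006.
Next gap: 32 days. March 30, 2006 + 32 days = May 1, 2006.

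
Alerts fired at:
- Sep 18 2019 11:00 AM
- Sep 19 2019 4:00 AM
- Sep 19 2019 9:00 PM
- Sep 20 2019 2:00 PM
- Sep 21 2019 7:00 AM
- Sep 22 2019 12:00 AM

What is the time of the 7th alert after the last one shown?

Sep 26 2019 11:00 PM

Spacing: 17, 17, 17, 17, 17 h — constant 17 h.
Sep 22 2019 12:00 AM + 17 h = Sep 22 2019 5:00 PM.
Sep 22 2019 5:00 PM + 17 h = Sep 23 2019 10:00 AM.
Sep 23 2019 10:00 AM + 17 h = Sep 24 2019 3:00 AM.
Sep 24 2019 3:00 AM + 17 h = Sep 24 2019 8:00 PM.
Sep 24 2019 8:00 PM + 17 h = Sep 25 2019 1:00 PM.
Sep 25 2019 1:00 PM + 17 h = Sep 26 2019 6:00 AM.
Sep 26 2019 6:00 AM + 17 h = Sep 26 2019 11:00 PM.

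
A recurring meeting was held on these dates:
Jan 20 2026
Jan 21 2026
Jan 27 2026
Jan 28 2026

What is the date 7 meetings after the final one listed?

Feb 24 2026

Gaps: 1, 6, 1 days — not constant, but cyclic with period 2.
The events fall on every Tuesday and Wednesday.
Next Tuesday: Feb 3 2026.
The following Wednesday is Feb 4 2026.
Next Tuesday: Feb 10 2026.
The following Wednesday is Feb 11 2026.
Next Tuesday: Feb 17 2026.
Next Wednesday: Feb 18 2026.
The following Tuesday is Feb 24 2026.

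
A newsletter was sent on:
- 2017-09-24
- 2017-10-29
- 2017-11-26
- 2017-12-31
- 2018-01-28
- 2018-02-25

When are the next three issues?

All Sundays; the gaps (35, 28, 35, 28, 28) vary with month length.
This is the last Sunday of each month.
Last Sunday of March 2018: 2018-03-25.
April 2018 ends with Sunday 2018-04-29.
Last Sunday of May 2018: 2018-05-27.

2018-03-25, 2018-04-29, 2018-05-27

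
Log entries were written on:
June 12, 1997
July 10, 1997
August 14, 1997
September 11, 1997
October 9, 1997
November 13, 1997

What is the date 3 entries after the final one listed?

These are Thursdays at 28- or 35-day spacing (28, 35, 28, 28, 35).
The pattern: 2nd Thursday of the month.
December 1997 — 2nd Thursday is December 11, 1997.
2nd Thursday of January 1998: January 8, 1998.
February 1998 — 2nd Thursday is February 12, 1998.

February 12, 1998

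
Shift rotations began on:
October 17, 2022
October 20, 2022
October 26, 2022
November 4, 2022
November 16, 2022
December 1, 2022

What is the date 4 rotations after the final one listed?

Intervals are 3, 6, 9, 12, 15 days — an arithmetic progression with common difference 3.
Next gap: 18 days. December 1, 2022 + 18 days = December 19, 2022.
Next gap: 21 days. December 19, 2022 + 21 days = January 9, 2023.
Next gap: 24 days. January 9, 2023 + 24 days = February 2, 2023.
Next gap: 27 days. February 2, 2023 + 27 days = March 1, 2023.

March 1, 2023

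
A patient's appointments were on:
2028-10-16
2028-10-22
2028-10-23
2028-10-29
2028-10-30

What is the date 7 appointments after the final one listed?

2028-11-26

Gaps: 6, 1, 6, 1 days — not constant, but cyclic with period 2.
The events fall on every Monday and Sunday.
The following Sunday is 2028-11-05.
The following Monday is 2028-11-06.
The following Sunday is 2028-11-12.
Next Monday: 2028-11-13.
The following Sunday is 2028-11-19.
The following Monday is 2028-11-20.
The following Sunday is 2028-11-26.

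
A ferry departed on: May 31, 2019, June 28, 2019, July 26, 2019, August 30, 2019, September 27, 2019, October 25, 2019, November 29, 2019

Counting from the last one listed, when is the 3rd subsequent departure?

February 28, 2020

Every date is a Friday; gaps 28, 28, 35, 28, 28, 35 days.
Each is the last Friday of its month (at least one falls on the 29th or later, ruling out '4th Friday').
December 2019 ends with Friday December 27, 2019.
Last Friday of January 2020: January 31, 2020.
Last Friday of February 2020: February 28, 2020.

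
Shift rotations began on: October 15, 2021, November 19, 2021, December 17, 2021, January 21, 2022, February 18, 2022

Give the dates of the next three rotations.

Gaps: 35, 28, 35, 28 days — a mix of 28 and 35. Every date is a Friday.
Each is the 3rd Friday of its month.
3rd Friday of March 2022: March 18, 2022.
3rd Friday of April 2022: April 15, 2022.
3rd Friday of May 2022: May 20, 2022.

March 18, 2022; April 15, 2022; May 20, 2022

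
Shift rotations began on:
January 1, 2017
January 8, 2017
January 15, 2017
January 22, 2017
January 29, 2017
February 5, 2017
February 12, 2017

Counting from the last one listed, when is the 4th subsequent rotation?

Every event comes 7 days after the last (7, 7, 7, 7, 7, 7).
February 12, 2017 + 7 days = February 19, 2017.
February 19, 2017 + 7 days = February 26, 2017.
February 26, 2017 + 7 days = March 5, 2017.
March 5, 2017 + 7 days = March 12, 2017.

March 12, 2017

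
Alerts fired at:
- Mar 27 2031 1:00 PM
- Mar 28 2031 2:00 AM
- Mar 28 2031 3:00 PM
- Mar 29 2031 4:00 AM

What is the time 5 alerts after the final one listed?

Mar 31 2031 9:00 PM

The interval is a steady 13 hours (13, 13, 13).
Mar 29 2031 4:00 AM + 13 h = Mar 29 2031 5:00 PM.
Mar 29 2031 5:00 PM + 13 h = Mar 30 2031 6:00 AM.
Mar 30 2031 6:00 AM + 13 h = Mar 30 2031 7:00 PM.
Mar 30 2031 7:00 PM + 13 h = Mar 31 2031 8:00 AM.
Mar 31 2031 8:00 AM + 13 h = Mar 31 2031 9:00 PM.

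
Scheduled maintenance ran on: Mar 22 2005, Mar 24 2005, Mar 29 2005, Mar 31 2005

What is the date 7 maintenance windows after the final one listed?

The gap pattern 2, 5, 2 repeats every 2 events.
These are the Tuesdays and Thursdays of each week.
The following Tuesday is Apr 5 2005.
The following Thursday is Apr 7 2005.
Next Tuesday: Apr 12 2005.
Next Thursday: Apr 14 2005.
Next Tuesday: Apr 19 2005.
Next Thursday: Apr 21 2005.
The following Tuesday is Apr 26 2005.

Apr 26 2005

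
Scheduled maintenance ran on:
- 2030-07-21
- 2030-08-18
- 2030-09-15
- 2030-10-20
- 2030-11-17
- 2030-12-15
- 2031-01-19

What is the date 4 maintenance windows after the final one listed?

These are Sundays at 28- or 35-day spacing (28, 28, 35, 28, 28, 35).
The pattern: 3rd Sunday of the month.
3rd Sunday of February 2031: 2031-02-16.
March 2031 — 3rd Sunday is 2031-03-16.
3rd Sunday of April 2031: 2031-04-20.
3rd Sunday of May 2031: 2031-05-18.

2031-05-18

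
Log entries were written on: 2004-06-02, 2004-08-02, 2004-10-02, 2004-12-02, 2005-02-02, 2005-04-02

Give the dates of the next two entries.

2005-06-02, 2005-08-02

Gaps: 61, 61, 61, 62, 59 days — not constant. Every event is on the 2nd of the month.
Pattern: the 2nd of every 2 months.
June 2005: 2005-06-02.
Next: August 2005 → 2005-08-02.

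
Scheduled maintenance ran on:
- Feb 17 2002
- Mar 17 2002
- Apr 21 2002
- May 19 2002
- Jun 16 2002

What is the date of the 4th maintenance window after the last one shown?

Gaps: 28, 35, 28, 28 days — a mix of 28 and 35. Every date is a Sunday.
Each is the 3rd Sunday of its month.
3rd Sunday of July 2002: Jul 21 2002.
3rd Sunday of August 2002: Aug 18 2002.
3rd Sunday of September 2002: Sep 15 2002.
October 2002 — 3rd Sunday is Oct 20 2002.

Oct 20 2002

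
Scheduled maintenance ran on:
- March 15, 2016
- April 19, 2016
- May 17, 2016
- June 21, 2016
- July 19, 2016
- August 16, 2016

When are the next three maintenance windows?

September 20, 2016; October 18, 2016; November 15, 2016

These are Tuesdays at 28- or 35-day spacing (35, 28, 35, 28, 28).
The pattern: 3rd Tuesday of the month.
3rd Tuesday of September 2016: September 20, 2016.
October 2016 — 3rd Tuesday is October 18, 2016.
November 2016 — 3rd Tuesday is November 15, 2016.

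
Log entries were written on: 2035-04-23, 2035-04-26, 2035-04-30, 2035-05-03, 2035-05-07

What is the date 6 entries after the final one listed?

2035-05-28

The gap pattern 3, 4, 3, 4 repeats every 2 events.
These are the Mondays and Thursdays of each week.
Next Thursday: 2035-05-10.
The following Monday is 2035-05-14.
Next Thursday: 2035-05-17.
Next Monday: 2035-05-21.
The following Thursday is 2035-05-24.
Next Monday: 2035-05-28.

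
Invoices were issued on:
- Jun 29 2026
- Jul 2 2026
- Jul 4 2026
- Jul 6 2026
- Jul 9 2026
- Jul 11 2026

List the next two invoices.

Jul 13 2026, Jul 16 2026

The gap pattern 3, 2, 2, 3, 2 repeats every 3 events.
These are the Mondays, Thursdays and Saturdays of each week.
Next Monday: Jul 13 2026.
Next Thursday: Jul 16 2026.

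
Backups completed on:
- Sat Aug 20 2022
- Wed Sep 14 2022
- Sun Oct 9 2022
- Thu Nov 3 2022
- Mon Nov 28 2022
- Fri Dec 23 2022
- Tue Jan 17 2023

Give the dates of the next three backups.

Sat Feb 11 2023, Wed Mar 8 2023, Sun Apr 2 2023

The spacing is 25, 25, 25, 25, 25, 25 days — always 25 days.
Tue Jan 17 2023 + 25 days = Sat Feb 11 2023.
Sat Feb 11 2023 + 25 days = Wed Mar 8 2023.
Wed Mar 8 2023 + 25 days = Sun Apr 2 2023.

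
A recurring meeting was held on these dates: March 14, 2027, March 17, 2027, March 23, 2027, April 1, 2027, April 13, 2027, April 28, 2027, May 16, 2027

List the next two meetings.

June 6, 2027; June 30, 2027

Intervals are 3, 6, 9, 12, 15, 18 days — an arithmetic progression with common difference 3.
Next gap: 21 days. May 16, 2027 + 21 days = June 6, 2027.
Next gap: 24 days. June 6, 2027 + 24 days = June 30, 2027.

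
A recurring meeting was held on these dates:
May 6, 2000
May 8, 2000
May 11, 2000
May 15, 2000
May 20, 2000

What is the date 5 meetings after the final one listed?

The spacing grows by 1 each time: 2, 3, 4, 5 days.
Next gap: 6 days. May 20, 2000 + 6 days = May 26, 2000.
Next gap: 7 days. May 26, 2000 + 7 days = June 2, 2000.
Next gap: 8 days. June 2, 2000 + 8 days = June 10, 2000.
Next gap: 9 days. June 10, 2000 + 9 days = June 19, 2000.
Next gap: 10 days. June 19, 2000 + 10 days = June 29, 2000.

June 29, 2000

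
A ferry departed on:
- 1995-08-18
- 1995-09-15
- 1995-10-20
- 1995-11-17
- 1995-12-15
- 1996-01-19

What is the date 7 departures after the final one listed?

1996-08-16

All dates are Fridays, 28, 35, 28, 28, 35 days apart.
Specifically, the 3rd Friday of each month.
February 1996 — 3rd Friday is 1996-02-16.
March 1996 — 3rd Friday is 1996-03-15.
3rd Friday of April 1996: 1996-04-19.
3rd Friday of May 1996: 1996-05-17.
June 1996 — 3rd Friday is 1996-06-21.
3rd Friday of July 1996: 1996-07-19.
August 1996 — 3rd Friday is 1996-08-16.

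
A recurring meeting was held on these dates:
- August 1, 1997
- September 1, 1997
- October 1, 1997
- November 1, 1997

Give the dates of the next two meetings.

December 1, 1997; January 1, 1998

Each date is the 1st; the gaps (31, 30, 31) track the month lengths.
The rule is the 1st of each month.
Next: December 1997 → December 1, 1997.
Next: January 1998 → January 1, 1998.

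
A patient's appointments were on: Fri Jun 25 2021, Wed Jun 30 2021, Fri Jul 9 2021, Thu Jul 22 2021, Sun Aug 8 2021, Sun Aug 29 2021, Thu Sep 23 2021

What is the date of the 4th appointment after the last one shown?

Thu Feb 10 2022

Gaps: 5, 9, 13, 17, 21, 25 days — each gap is 4 larger than the previous one.
Next gap: 29 days. Thu Sep 23 2021 + 29 days = Fri Oct 22 2021.
Next gap: 33 days. Fri Oct 22 2021 + 33 days = Wed Nov 24 2021.
Next gap: 37 days. Wed Nov 24 2021 + 37 days = Fri Dec 31 2021.
Next gap: 41 days. Fri Dec 31 2021 + 41 days = Thu Feb 10 2022.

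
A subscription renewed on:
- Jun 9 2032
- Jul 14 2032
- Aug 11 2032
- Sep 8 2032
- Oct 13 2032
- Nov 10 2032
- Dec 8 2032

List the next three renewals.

Gaps: 35, 28, 28, 35, 28, 28 days — a mix of 28 and 35. Every date is a Wednesday.
Each is the 2nd Wednesday of its month.
2nd Wednesday of January 2033: Jan 12 2033.
2nd Wednesday of February 2033: Feb 9 2033.
March 2033 — 2nd Wednesday is Mar 9 2033.

Jan 12 2033, Feb 9 2033, Mar 9 2033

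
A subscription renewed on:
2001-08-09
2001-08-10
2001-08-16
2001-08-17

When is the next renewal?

Every event lands on a Thursday or Friday (gaps cycle 1, 6, 1).
So the schedule is: every Thursday and Friday.
The following Thursday is 2001-08-23.

2001-08-23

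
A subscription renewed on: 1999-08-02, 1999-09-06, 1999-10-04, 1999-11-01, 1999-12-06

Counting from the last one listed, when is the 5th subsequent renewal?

These are Mondays at 28- or 35-day spacing (35, 28, 28, 35).
The pattern: 1st Monday of the month.
January 2000 — 1st Monday is 2000-01-03.
February 2000 — 1st Monday is 2000-02-07.
1st Monday of March 2000: 2000-03-06.
1st Monday of April 2000: 2000-04-03.
1st Monday of May 2000: 2000-05-01.

2000-05-01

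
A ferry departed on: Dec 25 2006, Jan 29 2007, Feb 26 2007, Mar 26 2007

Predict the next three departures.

Apr 30 2007, May 28 2007, Jun 25 2007

These are Mondays with 35, 28, 28-day gaps.
Each is the final Monday of its month — Jan 29 2007 is past the 28th, so '4th Monday' doesn't fit.
Last Monday of April 2007: Apr 30 2007.
May 2007 ends with Monday May 28 2007.
June 2007 ends with Monday Jun 25 2007.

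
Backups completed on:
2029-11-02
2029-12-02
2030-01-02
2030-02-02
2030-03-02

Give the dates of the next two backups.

2030-04-02, 2030-05-02

Gaps: 30, 31, 31, 28 days — not constant. Every event is on the 2nd of the month.
Pattern: the 2nd of each month.
April 2030: 2030-04-02.
Next: May 2030 → 2030-05-02.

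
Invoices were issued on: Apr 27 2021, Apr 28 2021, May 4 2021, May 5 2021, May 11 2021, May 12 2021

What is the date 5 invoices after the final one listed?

Gaps: 1, 6, 1, 6, 1 days — not constant, but cyclic with period 2.
The events fall on every Tuesday and Wednesday.
Next Tuesday: May 18 2021.
Next Wednesday: May 19 2021.
The following Tuesday is May 25 2021.
Next Wednesday: May 26 2021.
Next Tuesday: Jun 1 2021.

Jun 1 2021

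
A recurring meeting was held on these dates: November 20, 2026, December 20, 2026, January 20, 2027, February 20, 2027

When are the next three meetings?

Each date is the 20th; the gaps (30, 31, 31) track the month lengths.
The rule is the 20th of each month.
Next: March 2027 → March 20, 2027.
April 2027: April 20, 2027.
May 2027: May 20, 2027.

March 20, 2027; April 20, 2027; May 20, 2027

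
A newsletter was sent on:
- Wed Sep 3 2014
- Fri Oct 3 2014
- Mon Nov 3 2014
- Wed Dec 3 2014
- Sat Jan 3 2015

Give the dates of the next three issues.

Gaps: 30, 31, 30, 31 days — not constant. Every event is on the 3rd of the month.
Pattern: the 3rd of each month.
Next: February 2015 → Tue Feb 3 2015.
March 2015: Tue Mar 3 2015.
Next: April 2015 → Fri Apr 3 2015.

Tue Feb 3 2015, Tue Mar 3 2015, Fri Apr 3 2015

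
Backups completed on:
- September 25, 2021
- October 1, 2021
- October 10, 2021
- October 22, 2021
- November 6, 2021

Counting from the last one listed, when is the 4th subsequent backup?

February 4, 2022

Gaps: 6, 9, 12, 15 days — each gap is 3 larger than the previous one.
Next gap: 18 days. November 6, 2021 + 18 days = November 24, 2021.
Next gap: 21 days. November 24, 2021 + 21 days = December 15, 2021.
Next gap: 24 days. December 15, 2021 + 24 days = January 8, 2022.
Next gap: 27 days. January 8, 2022 + 27 days = February 4, 2022.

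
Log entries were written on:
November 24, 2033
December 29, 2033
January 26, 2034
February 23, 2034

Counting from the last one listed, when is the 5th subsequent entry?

All Thursdays; the gaps (35, 28, 28) vary with month length.
This is the last Thursday of each month.
March 2034 ends with Thursday March 30, 2034.
Last Thursday of April 2034: April 27, 2034.
Last Thursday of May 2034: May 25, 2034.
June 2034 ends with Thursday June 29, 2034.
July 2034 ends with Thursday July 27, 2034.

July 27, 2034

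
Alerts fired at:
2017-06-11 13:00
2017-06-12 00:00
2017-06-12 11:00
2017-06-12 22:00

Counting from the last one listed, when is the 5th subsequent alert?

Spacing: 11, 11, 11 h — constant 11 h.
2017-06-12 22:00 + 11 h = 2017-06-13 09:00.
2017-06-13 09:00 + 11 h = 2017-06-13 20:00.
2017-06-13 20:00 + 11 h = 2017-06-14 07:00.
2017-06-14 07:00 + 11 h = 2017-06-14 18:00.
2017-06-14 18:00 + 11 h = 2017-06-15 05:00.

2017-06-15 05:00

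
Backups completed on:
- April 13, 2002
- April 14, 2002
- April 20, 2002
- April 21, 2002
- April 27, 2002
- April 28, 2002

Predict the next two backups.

Every event lands on a Saturday or Sunday (gaps cycle 1, 6, 1, 6, 1).
So the schedule is: every Saturday and Sunday.
The following Saturday is May 4, 2002.
Next Sunday: May 5, 2002.

May 4, 2002; May 5, 2002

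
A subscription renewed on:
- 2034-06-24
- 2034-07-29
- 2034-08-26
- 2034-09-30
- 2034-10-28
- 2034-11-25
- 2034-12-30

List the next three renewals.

Every date is a Saturday; gaps 35, 28, 35, 28, 28, 35 days.
Each is the last Saturday of its month (at least one falls on the 29th or later, ruling out '4th Saturday').
January 2035 ends with Saturday 2035-01-27.
February 2035 ends with Saturday 2035-02-24.
March 2035 ends with Saturday 2035-03-31.

2035-01-27, 2035-02-24, 2035-03-31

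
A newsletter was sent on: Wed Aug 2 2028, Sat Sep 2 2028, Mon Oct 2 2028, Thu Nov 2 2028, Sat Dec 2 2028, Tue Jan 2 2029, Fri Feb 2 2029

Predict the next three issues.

Gaps: 31, 30, 31, 30, 31, 31 days — not constant. Every event is on the 2nd of the month.
Pattern: the 2nd of each month.
Next: March 2029 → Fri Mar 2 2029.
April 2029: Mon Apr 2 2029.
May 2029: Wed May 2 2029.

Fri Mar 2 2029, Mon Apr 2 2029, Wed May 2 2029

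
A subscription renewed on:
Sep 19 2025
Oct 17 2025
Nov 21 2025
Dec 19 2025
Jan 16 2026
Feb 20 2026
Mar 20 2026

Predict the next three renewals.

These are Fridays at 28- or 35-day spacing (28, 35, 28, 28, 35, 28).
The pattern: 3rd Friday of the month.
April 2026 — 3rd Friday is Apr 17 2026.
May 2026 — 3rd Friday is May 15 2026.
3rd Friday of June 2026: Jun 19 2026.

Apr 17 2026, May 15 2026, Jun 19 2026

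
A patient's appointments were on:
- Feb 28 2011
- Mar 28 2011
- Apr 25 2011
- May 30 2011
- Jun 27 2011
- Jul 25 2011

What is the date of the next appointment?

Aug 29 2011

All Mondays; the gaps (28, 28, 35, 28, 28) vary with month length.
This is the last Monday of each month.
Last Monday of August 2011: Aug 29 2011.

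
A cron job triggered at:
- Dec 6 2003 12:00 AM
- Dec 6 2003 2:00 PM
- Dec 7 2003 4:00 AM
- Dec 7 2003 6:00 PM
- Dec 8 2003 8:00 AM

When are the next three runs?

Dec 8 2003 10:00 PM, Dec 9 2003 12:00 PM, Dec 10 2003 2:00 AM

The interval is a steady 14 hours (14, 14, 14, 14).
Dec 8 2003 8:00 AM + 14 h = Dec 8 2003 10:00 PM.
Dec 8 2003 10:00 PM + 14 h = Dec 9 2003 12:00 PM.
Dec 9 2003 12:00 PM + 14 h = Dec 10 2003 2:00 AM.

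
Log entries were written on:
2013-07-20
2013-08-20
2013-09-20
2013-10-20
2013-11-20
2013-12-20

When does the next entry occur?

Gaps: 31, 31, 30, 31, 30 days — not constant. Every event is on the 20th of the month.
Pattern: the 20th of each month.
Next: January 2014 → 2014-01-20.

2014-01-20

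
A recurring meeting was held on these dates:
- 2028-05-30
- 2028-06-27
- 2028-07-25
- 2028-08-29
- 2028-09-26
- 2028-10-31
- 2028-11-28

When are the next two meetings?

All Tuesdays; the gaps (28, 28, 35, 28, 35, 28) vary with month length.
This is the last Tuesday of each month.
Last Tuesday of December 2028: 2028-12-26.
Last Tuesday of January 2029: 2029-01-30.

2028-12-26, 2029-01-30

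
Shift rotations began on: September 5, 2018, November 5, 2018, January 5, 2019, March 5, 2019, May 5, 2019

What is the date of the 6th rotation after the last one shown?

May 5, 2020

The day-of-month is always 5 (61, 61, 59, 61 days between events).
So this recurs on the 5th of every 2 months.
July 2019: July 5, 2019.
September 2019: September 5, 2019.
November 2019: November 5, 2019.
Next: January 2020 → January 5, 2020.
March 2020: March 5, 2020.
Next: May 2020 → May 5, 2020.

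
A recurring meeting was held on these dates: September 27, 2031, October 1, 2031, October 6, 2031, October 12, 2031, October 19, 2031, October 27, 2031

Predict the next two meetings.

November 5, 2031; November 15, 2031

The spacing grows by 1 each time: 4, 5, 6, 7, 8 days.
Next gap: 9 days. October 27, 2031 + 9 days = November 5, 2031.
Next gap: 10 days. November 5, 2031 + 10 days = November 15, 2031.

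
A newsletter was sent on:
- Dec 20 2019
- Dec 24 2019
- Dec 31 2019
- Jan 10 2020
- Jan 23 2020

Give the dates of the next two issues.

Feb 8 2020, Feb 27 2020

Intervals are 4, 7, 10, 13 days — an arithmetic progression with common difference 3.
Next gap: 16 days. Jan 23 2020 + 16 days = Feb 8 2020.
Next gap: 19 days. Feb 8 2020 + 19 days = Feb 27 2020.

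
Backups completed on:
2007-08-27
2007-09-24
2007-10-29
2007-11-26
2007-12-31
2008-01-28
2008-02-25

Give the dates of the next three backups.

All Mondays; the gaps (28, 35, 28, 35, 28, 28) vary with month length.
This is the last Monday of each month.
Last Monday of March 2008: 2008-03-31.
Last Monday of April 2008: 2008-04-28.
May 2008 ends with Monday 2008-05-26.

2008-03-31, 2008-04-28, 2008-05-26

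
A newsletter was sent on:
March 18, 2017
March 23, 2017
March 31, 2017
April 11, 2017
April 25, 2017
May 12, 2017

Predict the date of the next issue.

June 1, 2017

Intervals are 5, 8, 11, 14, 17 days — an arithmetic progression with common difference 3.
Next gap: 20 days. May 12, 2017 + 20 days = June 1, 2017.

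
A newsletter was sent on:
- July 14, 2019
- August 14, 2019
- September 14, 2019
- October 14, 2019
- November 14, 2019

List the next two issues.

December 14, 2019; January 14, 2020

Gaps: 31, 31, 30, 31 days — not constant. Every event is on the 14th of the month.
Pattern: the 14th of each month.
Next: December 2019 → December 14, 2019.
January 2020: January 14, 2020.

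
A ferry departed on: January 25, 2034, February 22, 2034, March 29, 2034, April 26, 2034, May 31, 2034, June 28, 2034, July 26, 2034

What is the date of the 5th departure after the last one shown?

December 27, 2034

These are Wednesdays with 28, 35, 28, 35, 28, 28-day gaps.
Each is the final Wednesday of its month — March 29, 2034 is past the 28th, so '4th Wednesday' doesn't fit.
Last Wednesday of August 2034: August 30, 2034.
September 2034 ends with Wednesday September 27, 2034.
October 2034 ends with Wednesday October 25, 2034.
Last Wednesday of November 2034: November 29, 2034.
Last Wednesday of December 2034: December 27, 2034.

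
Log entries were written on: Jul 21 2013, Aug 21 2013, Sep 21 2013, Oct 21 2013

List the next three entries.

Each date is the 21st; the gaps (31, 31, 30) track the month lengths.
The rule is the 21st of each month.
Next: November 2013 → Nov 21 2013.
Next: December 2013 → Dec 21 2013.
January 2014: Jan 21 2014.

Nov 21 2013, Dec 21 2013, Jan 21 2014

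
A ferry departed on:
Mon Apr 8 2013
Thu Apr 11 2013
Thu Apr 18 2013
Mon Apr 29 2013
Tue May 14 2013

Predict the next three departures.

Sun Jun 2 2013, Tue Jun 25 2013, Mon Jul 22 2013

The spacing grows by 4 each time: 3, 7, 11, 15 days.
Next gap: 19 days. Tue May 14 2013 + 19 days = Sun Jun 2 2013.
Next gap: 23 days. Sun Jun 2 2013 + 23 days = Tue Jun 25 2013.
Next gap: 27 days. Tue Jun 25 2013 + 27 days = Mon Jul 22 2013.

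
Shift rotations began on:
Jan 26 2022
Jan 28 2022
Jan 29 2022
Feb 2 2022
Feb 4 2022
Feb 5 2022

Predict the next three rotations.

Feb 9 2022, Feb 11 2022, Feb 12 2022

Every event lands on a Wednesday or Friday or Saturday (gaps cycle 2, 1, 4, 2, 1).
So the schedule is: every Wednesday, Friday and Saturday.
The following Wednesday is Feb 9 2022.
Next Friday: Feb 11 2022.
The following Saturday is Feb 12 2022.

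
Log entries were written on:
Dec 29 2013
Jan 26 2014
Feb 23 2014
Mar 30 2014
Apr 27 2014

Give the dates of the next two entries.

May 25 2014, Jun 29 2014

These are Sundays with 28, 28, 35, 28-day gaps.
Each is the final Sunday of its month — Dec 29 2013 is past the 28th, so '4th Sunday' doesn't fit.
Last Sunday of May 2014: May 25 2014.
Last Sunday of June 2014: Jun 29 2014.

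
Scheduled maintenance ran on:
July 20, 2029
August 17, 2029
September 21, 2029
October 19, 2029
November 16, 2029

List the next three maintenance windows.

All dates are Fridays, 28, 35, 28, 28 days apart.
Specifically, the 3rd Friday of each month.
December 2029 — 3rd Friday is December 21, 2029.
3rd Friday of January 2030: January 18, 2030.
3rd Friday of February 2030: February 15, 2030.

December 21, 2029; January 18, 2030; February 15, 2030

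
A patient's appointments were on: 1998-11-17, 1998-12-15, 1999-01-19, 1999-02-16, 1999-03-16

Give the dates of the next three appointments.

1999-04-20, 1999-05-18, 1999-06-15

All dates are Tuesdays, 28, 35, 28, 28 days apart.
Specifically, the 3rd Tuesday of each month.
April 1999 — 3rd Tuesday is 1999-04-20.
3rd Tuesday of May 1999: 1999-05-18.
3rd Tuesday of June 1999: 1999-06-15.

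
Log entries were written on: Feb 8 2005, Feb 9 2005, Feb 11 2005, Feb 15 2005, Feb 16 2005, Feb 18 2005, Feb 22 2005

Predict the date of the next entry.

Feb 23 2005

Gaps: 1, 2, 4, 1, 2, 4 days — not constant, but cyclic with period 3.
The events fall on every Tuesday, Wednesday and Friday.
The following Wednesday is Feb 23 2005.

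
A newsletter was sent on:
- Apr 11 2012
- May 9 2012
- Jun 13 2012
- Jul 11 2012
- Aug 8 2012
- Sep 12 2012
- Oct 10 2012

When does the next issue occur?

Nov 14 2012

All dates are Wednesdays, 28, 35, 28, 28, 35, 28 days apart.
Specifically, the 2nd Wednesday of each month.
2nd Wednesday of November 2012: Nov 14 2012.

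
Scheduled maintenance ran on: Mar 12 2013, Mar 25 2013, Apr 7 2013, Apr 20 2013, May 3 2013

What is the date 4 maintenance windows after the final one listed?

Gaps between consecutive events: 13, 13, 13, 13 days — a constant 13-day interval.
May 3 2013 + 13 days = May 16 2013.
May 16 2013 + 13 days = May 29 2013.
May 29 2013 + 13 days = Jun 11 2013.
Jun 11 2013 + 13 days = Jun 24 2013.

Jun 24 2013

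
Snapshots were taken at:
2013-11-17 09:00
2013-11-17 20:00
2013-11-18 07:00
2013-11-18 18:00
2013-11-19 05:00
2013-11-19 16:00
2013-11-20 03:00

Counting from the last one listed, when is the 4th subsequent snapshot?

Spacing: 11, 11, 11, 11, 11, 11 h — constant 11 h.
2013-11-20 03:00 + 11 h = 2013-11-20 14:00.
2013-11-20 14:00 + 11 h = 2013-11-21 01:00.
2013-11-21 01:00 + 11 h = 2013-11-21 12:00.
2013-11-21 12:00 + 11 h = 2013-11-21 23:00.

2013-11-21 23:00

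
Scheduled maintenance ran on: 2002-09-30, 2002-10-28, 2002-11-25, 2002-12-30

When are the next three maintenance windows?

Every date is a Monday; gaps 28, 28, 35 days.
Each is the last Monday of its month (at least one falls on the 29th or later, ruling out '4th Monday').
January 2003 ends with Monday 2003-01-27.
February 2003 ends with Monday 2003-02-24.
Last Monday of March 2003: 2003-03-31.

2003-01-27, 2003-02-24, 2003-03-31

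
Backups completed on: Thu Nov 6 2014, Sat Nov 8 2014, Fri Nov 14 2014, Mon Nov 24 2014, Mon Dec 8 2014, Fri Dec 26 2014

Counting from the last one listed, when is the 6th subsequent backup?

Gaps: 2, 6, 10, 14, 18 days — each gap is 4 larger than the previous one.
Next gap: 22 days. Fri Dec 26 2014 + 22 days = Sat Jan 17 2015.
Next gap: 26 days. Sat Jan 17 2015 + 26 days = Thu Feb 12 2015.
Next gap: 30 days. Thu Feb 12 2015 + 30 days = Sat Mar 14 2015.
Next gap: 34 days. Sat Mar 14 2015 + 34 days = Fri Apr 17 2015.
Next gap: 38 days. Fri Apr 17 2015 + 38 days = Mon May 25 2015.
Next gap: 42 days. Mon May 25 2015 + 42 days = Mon Jul 6 2015.

Mon Jul 6 2015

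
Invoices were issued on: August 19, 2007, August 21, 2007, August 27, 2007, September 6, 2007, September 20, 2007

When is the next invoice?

October 8, 2007

Gaps: 2, 6, 10, 14 days — each gap is 4 larger than the previous one.
Next gap: 18 days. September 20, 2007 + 18 days = October 8, 2007.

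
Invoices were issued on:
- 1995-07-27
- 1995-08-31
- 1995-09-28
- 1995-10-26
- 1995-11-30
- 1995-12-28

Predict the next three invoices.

These are Thursdays with 35, 28, 28, 35, 28-day gaps.
Each is the final Thursday of its month — 1995-08-31 is past the 28th, so '4th Thursday' doesn't fit.
Last Thursday of January 1996: 1996-01-25.
Last Thursday of February 1996: 1996-02-29.
Last Thursday of March 1996: 1996-03-28.

1996-01-25, 1996-02-29, 1996-03-28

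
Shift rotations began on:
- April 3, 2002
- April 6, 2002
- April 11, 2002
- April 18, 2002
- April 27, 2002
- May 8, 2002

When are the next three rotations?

May 21, 2002; June 5, 2002; June 22, 2002

The spacing grows by 2 each time: 3, 5, 7, 9, 11 days.
Next gap: 13 days. May 8, 2002 + 13 days = May 21, 2002.
Next gap: 15 days. May 21, 2002 + 15 days = June 5, 2002.
Next gap: 17 days. June 5, 2002 + 17 days = June 22, 2002.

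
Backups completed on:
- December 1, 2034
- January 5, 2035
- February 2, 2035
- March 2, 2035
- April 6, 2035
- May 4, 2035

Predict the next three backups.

Gaps: 35, 28, 28, 35, 28 days — a mix of 28 and 35. Every date is a Friday.
Each is the 1st Friday of its month.
June 2035 — 1st Friday is June 1, 2035.
July 2035 — 1st Friday is July 6, 2035.
August 2035 — 1st Friday is August 3, 2035.

June 1, 2035; July 6, 2035; August 3, 2035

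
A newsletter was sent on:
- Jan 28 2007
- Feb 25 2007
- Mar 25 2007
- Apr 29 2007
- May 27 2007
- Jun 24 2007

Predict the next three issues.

Jul 29 2007, Aug 26 2007, Sep 30 2007

All Sundays; the gaps (28, 28, 35, 28, 28) vary with month length.
This is the last Sunday of each month.
Last Sunday of July 2007: Jul 29 2007.
August 2007 ends with Sunday Aug 26 2007.
Last Sunday of September 2007: Sep 30 2007.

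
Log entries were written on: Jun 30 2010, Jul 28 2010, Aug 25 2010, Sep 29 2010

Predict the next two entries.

Oct 27 2010, Nov 24 2010

Every date is a Wednesday; gaps 28, 28, 35 days.
Each is the last Wednesday of its month (at least one falls on the 29th or later, ruling out '4th Wednesday').
Last Wednesday of October 2010: Oct 27 2010.
November 2010 ends with Wednesday Nov 24 2010.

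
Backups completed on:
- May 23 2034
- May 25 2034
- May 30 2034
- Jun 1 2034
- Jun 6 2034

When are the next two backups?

Gaps: 2, 5, 2, 5 days — not constant, but cyclic with period 2.
The events fall on every Tuesday and Thursday.
The following Thursday is Jun 8 2034.
The following Tuesday is Jun 13 2034.

Jun 8 2034, Jun 13 2034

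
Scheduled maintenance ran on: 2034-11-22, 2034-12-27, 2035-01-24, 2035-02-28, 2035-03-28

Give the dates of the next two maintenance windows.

All dates are Wednesdays, 35, 28, 35, 28 days apart.
Specifically, the 4th Wednesday of each month.
April 2035 — 4th Wednesday is 2035-04-25.
4th Wednesday of May 2035: 2035-05-23.

2035-04-25, 2035-05-23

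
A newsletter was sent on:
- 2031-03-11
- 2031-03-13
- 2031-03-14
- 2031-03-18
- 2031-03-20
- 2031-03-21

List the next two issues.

2031-03-25, 2031-03-27

Gaps: 2, 1, 4, 2, 1 days — not constant, but cyclic with period 3.
The events fall on every Tuesday, Thursday and Friday.
Next Tuesday: 2031-03-25.
The following Thursday is 2031-03-27.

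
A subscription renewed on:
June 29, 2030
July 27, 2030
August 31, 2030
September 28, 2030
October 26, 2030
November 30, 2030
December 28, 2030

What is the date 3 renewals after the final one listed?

March 29, 2031

These are Saturdays with 28, 35, 28, 28, 35, 28-day gaps.
Each is the final Saturday of its month — June 29, 2030 is past the 28th, so '4th Saturday' doesn't fit.
January 2031 ends with Saturday January 25, 2031.
February 2031 ends with Saturday February 22, 2031.
March 2031 ends with Saturday March 29, 2031.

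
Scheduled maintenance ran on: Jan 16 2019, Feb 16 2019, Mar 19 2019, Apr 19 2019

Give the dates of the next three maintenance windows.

Every event comes 31 days after the last (31, 31, 31).
Apr 19 2019 + 31 days = May 20 2019.
May 20 2019 + 31 days = Jun 20 2019.
Jun 20 2019 + 31 days = Jul 21 2019.

May 20 2019, Jun 20 2019, Jul 21 2019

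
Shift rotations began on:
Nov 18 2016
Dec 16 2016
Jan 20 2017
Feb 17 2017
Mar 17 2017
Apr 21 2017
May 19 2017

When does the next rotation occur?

Jun 16 2017

All dates are Fridays, 28, 35, 28, 28, 35, 28 days apart.
Specifically, the 3rd Friday of each month.
June 2017 — 3rd Friday is Jun 16 2017.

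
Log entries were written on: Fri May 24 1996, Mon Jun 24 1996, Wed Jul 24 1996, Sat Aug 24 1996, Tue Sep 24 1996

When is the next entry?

Gaps: 31, 30, 31, 31 days — not constant. Every event is on the 24th of the month.
Pattern: the 24th of each month.
October 1996: Thu Oct 24 1996.

Thu Oct 24 1996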